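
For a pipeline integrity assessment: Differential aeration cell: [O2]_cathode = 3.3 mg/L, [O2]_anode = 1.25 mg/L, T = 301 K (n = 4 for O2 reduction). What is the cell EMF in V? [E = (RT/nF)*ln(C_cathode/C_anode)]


Apply the Nernst concentration-cell relation: E = (RT/nF)*ln(C_cathode/C_anode)
RT/nF = 8.314*301/(4*96485) = 0.0064842 V
ln(3.3/1.25) = 0.97078
E = 0.0064842 * 0.97078 = 0.00629 V

0.00629 V


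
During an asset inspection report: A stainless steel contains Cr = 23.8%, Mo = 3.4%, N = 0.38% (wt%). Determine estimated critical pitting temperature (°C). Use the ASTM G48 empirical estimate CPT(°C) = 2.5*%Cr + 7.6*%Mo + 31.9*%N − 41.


Apply the ASTM G48 empirical CPT estimate: CPT(°C) = 2.5*%Cr + 7.6*%Mo + 31.9*%N − 41
2.5*23.8 = 59.5; 7.6*3.4 = 25.84; 31.9*0.38 = 12.122
CPT = 59.5 + 25.84 + 12.122 − 41 = 56.462 °C
Rounded to 0.1 °C: CPT ≈ 56.5 °C

56.5 °C


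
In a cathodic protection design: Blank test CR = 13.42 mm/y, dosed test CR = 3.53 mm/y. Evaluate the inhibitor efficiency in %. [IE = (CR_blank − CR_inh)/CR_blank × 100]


Apply the inhibitor-efficiency definition: IE = (CR_blank − CR_inh)/CR_blank × 100
IE = (13.42 − 3.53) / 13.42 × 100
IE = 9.89 / 13.42 × 100 = 73.7 %

73.7 %


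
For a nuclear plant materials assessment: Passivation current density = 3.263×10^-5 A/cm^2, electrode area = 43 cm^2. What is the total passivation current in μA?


I = i_pass * A, then convert A → μA (×10^6)
I = 3.263×10^-5 * 43 * 10^6 = 1403.09 μA

1403.09 μA


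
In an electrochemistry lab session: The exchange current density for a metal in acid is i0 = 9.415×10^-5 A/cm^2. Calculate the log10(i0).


i0 = 9.415×10^-5 A/cm^2
log10(i0) = -4.026

-4.026


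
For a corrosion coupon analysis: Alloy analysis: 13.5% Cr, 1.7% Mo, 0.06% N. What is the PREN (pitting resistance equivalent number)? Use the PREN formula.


Apply the PREN formula: PREN = Cr + 3.3*Mo + 16*N
PREN = 13.5 + 3.3*1.7 + 16*0.06
PREN = 13.5 + 5.61 + 0.96 = 20.07

20.07


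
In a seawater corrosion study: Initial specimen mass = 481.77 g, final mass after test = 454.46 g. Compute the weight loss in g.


Weight loss = initial − final
WL = 481.77 − 454.46 = 27.31 g

27.31 g


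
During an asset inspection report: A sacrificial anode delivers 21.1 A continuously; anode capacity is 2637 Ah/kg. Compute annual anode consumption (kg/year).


Annual consumption = current * hours per year / capacity
Rate = 21.1 * 8760 / 2637 = 70.1 kg/year

70.1 kg/year


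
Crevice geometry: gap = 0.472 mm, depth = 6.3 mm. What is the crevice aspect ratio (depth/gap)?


Aspect ratio = depth / gap
Ratio = 6.3 / 0.472 = 13.3

13.3


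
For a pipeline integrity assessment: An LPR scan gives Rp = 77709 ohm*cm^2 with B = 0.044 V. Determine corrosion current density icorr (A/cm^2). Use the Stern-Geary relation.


Apply the Stern-Geary relation: icorr = B / Rp
icorr = 0.044 / 77709 = 5.662×10^-7 A/cm^2

5.662×10^-7 A/cm^2


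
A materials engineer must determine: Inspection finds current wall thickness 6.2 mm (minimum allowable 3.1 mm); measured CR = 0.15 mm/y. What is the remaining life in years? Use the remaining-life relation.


Apply the remaining-life relation: RL = (t_current − t_min) / CR
RL = (6.2 − 3.1) / 0.15 = 3.1 / 0.15 = 20.7 years

20.7 years


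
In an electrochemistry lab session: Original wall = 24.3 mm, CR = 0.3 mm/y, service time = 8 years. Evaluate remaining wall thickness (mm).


Remaining wall = original − CR × time
t = 24.3 − 0.3*8 = 24.3 − 2.4 = 21.9 mm

21.9 mm


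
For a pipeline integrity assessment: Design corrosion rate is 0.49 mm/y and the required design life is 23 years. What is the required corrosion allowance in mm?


Corrosion allowance = CR × design life
CA = 0.49 * 23 = 11.27 mm

11.27 mm


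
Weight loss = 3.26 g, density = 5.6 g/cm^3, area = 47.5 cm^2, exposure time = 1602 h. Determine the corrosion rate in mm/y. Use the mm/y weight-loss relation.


Apply the mm/y weight-loss relation: CR = 87600 * W / (D * A * T)
Numerator: 87600 * 3.26 = 285576.0
Denominator: 5.6 * 47.5 * 1602 = 426132.0
CR = 285576.0 / 426132.0 = 0.67016 mm/y

0.67016 mm/y


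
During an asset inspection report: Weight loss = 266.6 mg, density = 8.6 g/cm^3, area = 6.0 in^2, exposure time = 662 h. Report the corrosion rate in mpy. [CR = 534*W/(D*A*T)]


Apply the mpy weight-loss relation: CR = 534 * W / (D * A * T)
Numerator: 534 * 266.6 = 142364.4
Denominator: 8.6 * 6.0 * 662 = 34159.2
CR = 142364.4 / 34159.2 = 4.168 mpy

4.168 mpy


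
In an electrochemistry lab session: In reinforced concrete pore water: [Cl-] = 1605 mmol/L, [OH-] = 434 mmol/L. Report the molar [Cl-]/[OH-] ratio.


Threshold parameter = [Cl-] / [OH-] (molar basis; both in mmol/L, so units cancel)
Ratio = 1605 / 434 = 3.7

3.7


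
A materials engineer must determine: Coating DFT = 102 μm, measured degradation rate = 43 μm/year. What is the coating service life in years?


Service life = thickness / degradation rate
Life = 102 / 43 = 2.4 years

2.4 years


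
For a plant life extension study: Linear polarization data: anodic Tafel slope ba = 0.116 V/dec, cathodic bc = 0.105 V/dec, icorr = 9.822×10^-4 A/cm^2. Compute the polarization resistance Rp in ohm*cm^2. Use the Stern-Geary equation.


Apply the Stern-Geary equation: Rp = ba*bc / (2.303*icorr*(ba+bc))
ba*bc = 0.116*0.105 = 0.01218
ba+bc = 0.221; 2.303*icorr*(ba+bc) = 2.303*9.822×10^-4*0.221 = 4.9990346×10^-4
Rp = 0.01218 / 4.9990346×10^-4 = 24.4 ohm*cm^2

24.4 ohm*cm^2


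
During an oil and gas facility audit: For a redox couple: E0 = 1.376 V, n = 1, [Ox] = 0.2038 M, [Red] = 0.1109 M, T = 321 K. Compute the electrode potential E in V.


Apply the Nernst equation: E = E0 + (RT/nF)*ln([Ox]/[Red])
Step 1: RT/nF = 8.314*321/(1*96485) = 0.0276602 V
Step 2: [Ox]/[Red] = 0.2038/0.1109 = 1.837692
Step 3: ln(1.837692) = 0.60851
Step 4: correction = 0.0276602 * 0.60851 = 0.0168 V
E = 1.376 + 0.0168 = 1.3928 V

1.3928 V


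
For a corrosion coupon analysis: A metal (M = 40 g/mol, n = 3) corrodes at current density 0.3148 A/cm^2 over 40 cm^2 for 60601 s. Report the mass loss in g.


Apply Faraday's law: m = i*A*t*M / (n*F)
Total charge passed Q = i*A*t = 0.3148*40*60601 = 763087.792 C
m = Q*M/(n*F) = 763087.792*40/(3*96485) = 105.45166 g

105.45166 g


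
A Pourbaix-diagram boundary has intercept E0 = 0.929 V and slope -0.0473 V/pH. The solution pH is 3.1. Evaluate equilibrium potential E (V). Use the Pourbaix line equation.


Apply the Pourbaix line equation: E = E0 + slope*pH
E = 0.929 + (-0.0473)*3.1 = 0.929 + (-0.14663) = 0.78237 V
Rounded to 3 decimal places: E = 0.782 V

0.782 V


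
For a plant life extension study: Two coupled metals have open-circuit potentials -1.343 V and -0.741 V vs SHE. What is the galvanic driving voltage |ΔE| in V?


Driving voltage is the absolute potential difference.
|ΔE| = |-1.343 − (-0.741)| = 0.602 V

0.602 V


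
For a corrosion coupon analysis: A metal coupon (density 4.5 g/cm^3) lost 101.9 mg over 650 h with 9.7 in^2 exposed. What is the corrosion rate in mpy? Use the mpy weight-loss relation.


Apply the mpy weight-loss relation: CR = 534 * W / (D * A * T)
Numerator: 534 * 101.9 = 54414.6
Denominator: 4.5 * 9.7 * 650 = 28372.5
CR = 54414.6 / 28372.5 = 1.9179 mpy

1.9179 mpy


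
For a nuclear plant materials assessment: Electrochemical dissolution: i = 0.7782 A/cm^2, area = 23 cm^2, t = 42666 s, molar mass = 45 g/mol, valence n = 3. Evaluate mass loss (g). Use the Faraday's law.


Apply Faraday's law: m = i*A*t*M / (n*F)
Total charge passed Q = i*A*t = 0.7782*23*42666 = 763661.6676 C
m = Q*M/(n*F) = 763661.6676*45/(3*96485) = 118.7223 g

118.7223 g


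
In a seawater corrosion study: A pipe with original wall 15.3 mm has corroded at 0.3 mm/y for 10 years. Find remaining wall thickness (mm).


Remaining wall = original − CR × time
t = 15.3 − 0.3*10 = 15.3 − 3.0 = 12.3 mm

12.3 mm


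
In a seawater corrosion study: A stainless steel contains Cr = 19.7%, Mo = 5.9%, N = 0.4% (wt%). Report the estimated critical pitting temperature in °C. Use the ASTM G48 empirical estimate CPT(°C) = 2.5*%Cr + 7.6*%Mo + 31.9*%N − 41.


Apply the ASTM G48 empirical CPT estimate: CPT(°C) = 2.5*%Cr + 7.6*%Mo + 31.9*%N − 41
2.5*19.7 = 49.25; 7.6*5.9 = 44.84; 31.9*0.4 = 12.76
CPT = 49.25 + 44.84 + 12.76 − 41 = 65.85 °C
Rounded to 0.1 °C: CPT ≈ 65.9 °C

65.9 °C


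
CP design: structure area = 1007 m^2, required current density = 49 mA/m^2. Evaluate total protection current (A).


I = area * current density, then convert mA → A (÷1000)
I = 1007 * 49 / 1000 = 49.34 A

49.34 A


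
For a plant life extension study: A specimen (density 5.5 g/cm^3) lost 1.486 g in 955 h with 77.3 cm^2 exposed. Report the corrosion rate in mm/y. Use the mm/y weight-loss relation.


Apply the mm/y weight-loss relation: CR = 87600 * W / (D * A * T)
Numerator: 87600 * 1.486 = 130173.6
Denominator: 5.5 * 77.3 * 955 = 406018.25
CR = 130173.6 / 406018.25 = 0.3206 mm/y

0.3206 mm/y


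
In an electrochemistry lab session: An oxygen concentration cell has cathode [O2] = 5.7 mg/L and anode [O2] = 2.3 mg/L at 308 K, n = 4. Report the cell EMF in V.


Apply the Nernst concentration-cell relation: E = (RT/nF)*ln(C_cathode/C_anode)
RT/nF = 8.314*308/(4*96485) = 0.006635 V
ln(5.7/2.3) = 0.90756
E = 0.006635 * 0.90756 = 0.00602 V

0.00602 V


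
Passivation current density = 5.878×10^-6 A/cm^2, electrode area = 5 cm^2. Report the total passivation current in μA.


I = i_pass * A, then convert A → μA (×10^6)
I = 5.878×10^-6 * 5 * 10^6 = 29.39 μA

29.39 μA


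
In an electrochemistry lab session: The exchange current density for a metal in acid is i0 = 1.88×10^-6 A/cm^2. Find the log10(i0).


i0 = 1.88×10^-6 A/cm^2
log10(i0) = -5.726

-5.726


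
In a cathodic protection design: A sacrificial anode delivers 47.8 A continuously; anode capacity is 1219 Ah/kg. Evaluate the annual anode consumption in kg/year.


Annual consumption = current * hours per year / capacity
Rate = 47.8 * 8760 / 1219 = 343.5 kg/year

343.5 kg/year


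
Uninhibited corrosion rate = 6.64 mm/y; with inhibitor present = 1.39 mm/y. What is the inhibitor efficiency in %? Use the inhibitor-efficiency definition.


Apply the inhibitor-efficiency definition: IE = (CR_blank − CR_inh)/CR_blank × 100
IE = (6.64 − 1.39) / 6.64 × 100
IE = 5.25 / 6.64 × 100 = 79.1 %

79.1 %


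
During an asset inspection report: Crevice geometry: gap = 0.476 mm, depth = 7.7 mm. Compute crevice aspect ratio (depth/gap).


Aspect ratio = depth / gap
Ratio = 7.7 / 0.476 = 16.2

16.2


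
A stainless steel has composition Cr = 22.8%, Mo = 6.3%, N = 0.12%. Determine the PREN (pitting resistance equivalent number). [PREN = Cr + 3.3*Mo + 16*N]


Apply the PREN formula: PREN = Cr + 3.3*Mo + 16*N
PREN = 22.8 + 3.3*6.3 + 16*0.12
PREN = 22.8 + 20.79 + 1.92 = 45.51

45.51


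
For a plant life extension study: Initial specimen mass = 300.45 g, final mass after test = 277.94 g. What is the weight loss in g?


Weight loss = initial − final
WL = 300.45 − 277.94 = 22.51 g

22.51 g


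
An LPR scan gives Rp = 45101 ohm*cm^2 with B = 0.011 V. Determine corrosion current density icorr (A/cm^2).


Apply the Stern-Geary relation: icorr = B / Rp
icorr = 0.011 / 45101 = 2.439×10^-7 A/cm^2

2.439×10^-7 A/cm^2


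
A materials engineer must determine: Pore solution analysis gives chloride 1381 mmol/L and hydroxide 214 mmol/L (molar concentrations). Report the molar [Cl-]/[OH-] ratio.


Threshold parameter = [Cl-] / [OH-] (molar basis; both in mmol/L, so units cancel)
Ratio = 1381 / 214 = 6.45

6.45


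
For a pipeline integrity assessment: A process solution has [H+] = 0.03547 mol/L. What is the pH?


pH = −log10[H+]
pH = −log10(0.03547) = 1.45

1.45


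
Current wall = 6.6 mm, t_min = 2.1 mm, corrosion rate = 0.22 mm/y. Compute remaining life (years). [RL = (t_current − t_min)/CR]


Apply the remaining-life relation: RL = (t_current − t_min) / CR
RL = (6.6 − 2.1) / 0.22 = 4.5 / 0.22 = 20.5 years

20.5 years


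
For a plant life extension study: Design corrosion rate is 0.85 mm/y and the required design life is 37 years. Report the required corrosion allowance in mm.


Corrosion allowance = CR × design life
CA = 0.85 * 37 = 31.45 mm

31.45 mm


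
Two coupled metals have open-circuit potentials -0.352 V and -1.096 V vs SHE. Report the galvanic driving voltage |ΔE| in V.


Driving voltage is the absolute potential difference.
|ΔE| = |-0.352 − (-1.096)| = 0.744 V

0.744 V


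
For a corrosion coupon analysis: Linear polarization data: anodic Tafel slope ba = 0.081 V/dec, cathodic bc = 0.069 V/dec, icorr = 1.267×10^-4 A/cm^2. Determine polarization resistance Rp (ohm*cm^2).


Apply the Stern-Geary equation: Rp = ba*bc / (2.303*icorr*(ba+bc))
ba*bc = 0.081*0.069 = 0.005589
ba+bc = 0.15; 2.303*icorr*(ba+bc) = 2.303*1.267×10^-4*0.15 = 4.3768515×10^-5
Rp = 0.005589 / 4.3768515×10^-5 = 127.7 ohm*cm^2

127.7 ohm*cm^2


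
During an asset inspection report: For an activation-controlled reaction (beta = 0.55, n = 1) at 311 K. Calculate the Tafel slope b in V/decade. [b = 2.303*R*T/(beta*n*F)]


Apply the Tafel slope relation: b = 2.303*R*T/(beta*n*F)
Numerator: 2.303 * 8.314 * 311 = 5954.76
Denominator: 0.55 * 1 * 96485 = 53066.75
b = 5954.76 / 53066.75 = 0.1122 V/decade

0.1122 V/decade


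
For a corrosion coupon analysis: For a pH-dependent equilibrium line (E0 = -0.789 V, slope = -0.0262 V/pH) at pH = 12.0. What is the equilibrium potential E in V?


Apply the Pourbaix line equation: E = E0 + slope*pH
E = -0.789 + (-0.0262)*12.0 = -0.789 + (-0.3144) = -1.1034 V
Rounded to 3 decimal places: E = -1.103 V

-1.103 V


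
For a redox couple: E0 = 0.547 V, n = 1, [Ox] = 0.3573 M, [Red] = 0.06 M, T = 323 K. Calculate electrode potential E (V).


Apply the Nernst equation: E = E0 + (RT/nF)*ln([Ox]/[Red])
Step 1: RT/nF = 8.314*323/(1*96485) = 0.02783253 V
Step 2: [Ox]/[Red] = 0.3573/0.06 = 5.955
Step 3: ln(5.955) = 1.784231
Step 4: correction = 0.02783253 * 1.784231 = 0.0497 V
E = 0.547 + 0.0497 = 0.5967 V

0.5967 V


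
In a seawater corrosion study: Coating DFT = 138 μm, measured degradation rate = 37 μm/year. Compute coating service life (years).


Service life = thickness / degradation rate
Life = 138 / 37 = 3.7 years

3.7 years


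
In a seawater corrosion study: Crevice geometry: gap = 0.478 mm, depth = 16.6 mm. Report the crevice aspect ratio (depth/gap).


Aspect ratio = depth / gap
Ratio = 16.6 / 0.478 = 34.7

34.7


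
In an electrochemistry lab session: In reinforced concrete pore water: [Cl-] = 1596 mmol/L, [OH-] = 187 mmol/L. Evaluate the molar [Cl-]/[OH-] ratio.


Threshold parameter = [Cl-] / [OH-] (molar basis; both in mmol/L, so units cancel)
Ratio = 1596 / 187 = 8.53

8.53


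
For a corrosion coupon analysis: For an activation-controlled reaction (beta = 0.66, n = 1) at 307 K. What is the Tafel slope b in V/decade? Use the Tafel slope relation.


Apply the Tafel slope relation: b = 2.303*R*T/(beta*n*F)
Numerator: 2.303 * 8.314 * 307 = 5878.17
Denominator: 0.66 * 1 * 96485 = 63680.1
b = 5878.17 / 63680.1 = 0.092 V/decade

0.092 V/decade


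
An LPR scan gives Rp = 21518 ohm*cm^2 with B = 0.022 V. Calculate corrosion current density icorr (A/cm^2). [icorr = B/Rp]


Apply the Stern-Geary relation: icorr = B / Rp
icorr = 0.022 / 21518 = 1.022×10^-6 A/cm^2

1.022×10^-6 A/cm^2


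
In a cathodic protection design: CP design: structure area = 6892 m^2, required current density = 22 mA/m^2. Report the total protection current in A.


I = area * current density, then convert mA → A (÷1000)
I = 6892 * 22 / 1000 = 151.62 A

151.62 A


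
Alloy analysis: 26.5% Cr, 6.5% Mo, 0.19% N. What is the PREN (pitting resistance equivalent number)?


Apply the PREN formula: PREN = Cr + 3.3*Mo + 16*N
PREN = 26.5 + 3.3*6.5 + 16*0.19
PREN = 26.5 + 21.45 + 3.04 = 50.99

50.99


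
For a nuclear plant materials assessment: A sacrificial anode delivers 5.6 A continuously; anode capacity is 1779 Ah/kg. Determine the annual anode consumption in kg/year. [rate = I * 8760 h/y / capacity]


Annual consumption = current * hours per year / capacity
Rate = 5.6 * 8760 / 1779 = 27.6 kg/year

27.6 kg/year


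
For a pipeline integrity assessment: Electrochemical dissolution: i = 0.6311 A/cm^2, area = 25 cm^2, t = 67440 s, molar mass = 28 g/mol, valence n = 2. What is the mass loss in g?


Apply Faraday's law: m = i*A*t*M / (n*F)
Total charge passed Q = i*A*t = 0.6311*25*67440 = 1064034.6 C
m = Q*M/(n*F) = 1064034.6*28/(2*96485) = 154.39171 g

154.39171 g


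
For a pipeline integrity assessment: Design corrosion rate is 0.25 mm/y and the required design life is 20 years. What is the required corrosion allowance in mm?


Corrosion allowance = CR × design life
CA = 0.25 * 20 = 5.0 mm

5.0 mm


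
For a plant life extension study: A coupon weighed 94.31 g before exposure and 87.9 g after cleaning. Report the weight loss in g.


Weight loss = initial − final
WL = 94.31 − 87.9 = 6.41 g

6.41 g


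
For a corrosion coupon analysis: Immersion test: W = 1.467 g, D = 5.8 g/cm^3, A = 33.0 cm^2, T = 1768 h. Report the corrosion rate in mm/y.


Apply the mm/y weight-loss relation: CR = 87600 * W / (D * A * T)
Numerator: 87600 * 1.467 = 128509.2
Denominator: 5.8 * 33.0 * 1768 = 338395.2
CR = 128509.2 / 338395.2 = 0.37976 mm/y

0.37976 mm/y


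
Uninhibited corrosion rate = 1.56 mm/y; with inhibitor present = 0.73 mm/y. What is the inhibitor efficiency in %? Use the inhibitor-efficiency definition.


Apply the inhibitor-efficiency definition: IE = (CR_blank − CR_inh)/CR_blank × 100
IE = (1.56 − 0.73) / 1.56 × 100
IE = 0.83 / 1.56 × 100 = 53.2 %

53.2 %


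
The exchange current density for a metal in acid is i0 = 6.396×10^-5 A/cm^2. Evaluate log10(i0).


i0 = 6.396×10^-5 A/cm^2
log10(i0) = -4.194

-4.194


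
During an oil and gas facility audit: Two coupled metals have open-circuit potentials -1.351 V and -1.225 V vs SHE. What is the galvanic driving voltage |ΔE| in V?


Driving voltage is the absolute potential difference.
|ΔE| = |-1.351 − (-1.225)| = 0.126 V

0.126 V


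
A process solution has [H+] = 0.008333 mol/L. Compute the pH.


pH = −log10[H+]
pH = −log10(0.008333) = 2.08

2.08


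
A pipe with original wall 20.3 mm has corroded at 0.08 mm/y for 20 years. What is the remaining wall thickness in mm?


Remaining wall = original − CR × time
t = 20.3 − 0.08*20 = 20.3 − 1.6 = 18.7 mm

18.7 mm


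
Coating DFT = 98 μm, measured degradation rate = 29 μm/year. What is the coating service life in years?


Service life = thickness / degradation rate
Life = 98 / 29 = 3.4 years

3.4 years


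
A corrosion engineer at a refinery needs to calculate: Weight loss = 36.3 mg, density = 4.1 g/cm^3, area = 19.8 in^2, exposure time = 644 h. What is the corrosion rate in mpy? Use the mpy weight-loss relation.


Apply the mpy weight-loss relation: CR = 534 * W / (D * A * T)
Numerator: 534 * 36.3 = 19384.2
Denominator: 4.1 * 19.8 * 644 = 52279.92
CR = 19384.2 / 52279.92 = 0.3708 mpy

0.3708 mpy


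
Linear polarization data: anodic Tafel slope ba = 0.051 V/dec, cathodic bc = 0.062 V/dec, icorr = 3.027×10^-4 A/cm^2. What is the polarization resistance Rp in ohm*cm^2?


Apply the Stern-Geary equation: Rp = ba*bc / (2.303*icorr*(ba+bc))
ba*bc = 0.051*0.062 = 0.003162
ba+bc = 0.113; 2.303*icorr*(ba+bc) = 2.303*3.027×10^-4*0.113 = 7.8774345×10^-5
Rp = 0.003162 / 7.8774345×10^-5 = 40.1 ohm*cm^2

40.1 ohm*cm^2


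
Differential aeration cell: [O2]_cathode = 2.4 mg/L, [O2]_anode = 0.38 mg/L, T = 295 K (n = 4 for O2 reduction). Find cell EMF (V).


Apply the Nernst concentration-cell relation: E = (RT/nF)*ln(C_cathode/C_anode)
RT/nF = 8.314*295/(4*96485) = 0.00635495 V
ln(2.4/0.38) = 1.84305
E = 0.00635495 * 1.84305 = 0.01171 V

0.01171 V


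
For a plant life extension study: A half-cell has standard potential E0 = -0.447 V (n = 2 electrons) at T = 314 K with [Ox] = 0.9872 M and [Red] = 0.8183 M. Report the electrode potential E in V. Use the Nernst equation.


Apply the Nernst equation: E = E0 + (RT/nF)*ln([Ox]/[Red])
Step 1: RT/nF = 8.314*314/(2*96485) = 0.01352851 V
Step 2: [Ox]/[Red] = 0.9872/0.8183 = 1.206404
Step 3: ln(1.206404) = 0.187644
Step 4: correction = 0.01352851 * 0.187644 = 0.003 V
E = -0.447 + 0.003 = -0.444 V

-0.444 V


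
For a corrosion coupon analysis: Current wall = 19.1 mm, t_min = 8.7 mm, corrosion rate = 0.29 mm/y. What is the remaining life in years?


Apply the remaining-life relation: RL = (t_current − t_min) / CR
RL = (19.1 − 8.7) / 0.29 = 10.4 / 0.29 = 35.9 years

35.9 years


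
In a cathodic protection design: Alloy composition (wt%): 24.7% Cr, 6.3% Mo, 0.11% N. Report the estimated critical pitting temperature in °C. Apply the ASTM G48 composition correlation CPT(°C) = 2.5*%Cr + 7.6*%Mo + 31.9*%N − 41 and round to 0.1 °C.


Apply the ASTM G48 empirical CPT estimate: CPT(°C) = 2.5*%Cr + 7.6*%Mo + 31.9*%N − 41
2.5*24.7 = 61.75; 7.6*6.3 = 47.88; 31.9*0.11 = 3.509
CPT = 61.75 + 47.88 + 3.509 − 41 = 72.139 °C
Rounded to 0.1 °C: CPT ≈ 72.1 °C

72.1 °C


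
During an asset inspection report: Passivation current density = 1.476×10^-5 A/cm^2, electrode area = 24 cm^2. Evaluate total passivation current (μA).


I = i_pass * A, then convert A → μA (×10^6)
I = 1.476×10^-5 * 24 * 10^6 = 354.24 μA

354.24 μA


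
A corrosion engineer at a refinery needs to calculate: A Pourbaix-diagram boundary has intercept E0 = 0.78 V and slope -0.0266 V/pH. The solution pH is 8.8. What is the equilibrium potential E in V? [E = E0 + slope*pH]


Apply the Pourbaix line equation: E = E0 + slope*pH
E = 0.78 + (-0.0266)*8.8 = 0.78 + (-0.23408) = 0.54592 V
Rounded to 4 decimal places: E = 0.5459 V

0.5459 V


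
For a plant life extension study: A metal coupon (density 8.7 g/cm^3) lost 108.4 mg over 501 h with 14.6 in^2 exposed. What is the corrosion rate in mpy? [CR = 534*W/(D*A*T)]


Apply the mpy weight-loss relation: CR = 534 * W / (D * A * T)
Numerator: 534 * 108.4 = 57885.6
Denominator: 8.7 * 14.6 * 501 = 63637.02
CR = 57885.6 / 63637.02 = 0.90962 mpy

0.90962 mpy


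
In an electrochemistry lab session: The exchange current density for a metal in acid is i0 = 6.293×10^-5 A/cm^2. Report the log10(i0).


i0 = 6.293×10^-5 A/cm^2
log10(i0) = -4.201

-4.201


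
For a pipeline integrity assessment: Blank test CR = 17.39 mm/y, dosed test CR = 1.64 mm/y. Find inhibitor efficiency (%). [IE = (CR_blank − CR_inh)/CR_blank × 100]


Apply the inhibitor-efficiency definition: IE = (CR_blank − CR_inh)/CR_blank × 100
IE = (17.39 − 1.64) / 17.39 × 100
IE = 15.75 / 17.39 × 100 = 90.6 %

90.6 %


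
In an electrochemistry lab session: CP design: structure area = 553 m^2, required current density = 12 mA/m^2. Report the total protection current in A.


I = area * current density, then convert mA → A (÷1000)
I = 553 * 12 / 1000 = 6.64 A

6.64 A


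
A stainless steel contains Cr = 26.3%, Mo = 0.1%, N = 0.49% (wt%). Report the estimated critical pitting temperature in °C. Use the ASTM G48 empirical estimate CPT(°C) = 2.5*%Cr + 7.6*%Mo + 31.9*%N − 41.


Apply the ASTM G48 empirical CPT estimate: CPT(°C) = 2.5*%Cr + 7.6*%Mo + 31.9*%N − 41
2.5*26.3 = 65.75; 7.6*0.1 = 0.76; 31.9*0.49 = 15.631
CPT = 65.75 + 0.76 + 15.631 − 41 = 41.141 °C
Rounded to 0.1 °C: CPT ≈ 41.1 °C

41.1 °C


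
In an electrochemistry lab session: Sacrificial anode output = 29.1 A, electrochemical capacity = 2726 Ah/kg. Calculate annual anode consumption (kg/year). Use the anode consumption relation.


Annual consumption = current * hours per year / capacity
Rate = 29.1 * 8760 / 2726 = 93.5 kg/year

93.5 kg/year


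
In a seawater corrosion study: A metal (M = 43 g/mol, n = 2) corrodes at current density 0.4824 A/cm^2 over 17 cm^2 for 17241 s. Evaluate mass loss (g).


Apply Faraday's law: m = i*A*t*M / (n*F)
Total charge passed Q = i*A*t = 0.4824*17*17241 = 141389.9928 C
m = Q*M/(n*F) = 141389.9928*43/(2*96485) = 31.50629 g

31.50629 g


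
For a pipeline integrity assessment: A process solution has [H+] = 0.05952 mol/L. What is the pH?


pH = −log10[H+]
pH = −log10(0.05952) = 1.23

1.23


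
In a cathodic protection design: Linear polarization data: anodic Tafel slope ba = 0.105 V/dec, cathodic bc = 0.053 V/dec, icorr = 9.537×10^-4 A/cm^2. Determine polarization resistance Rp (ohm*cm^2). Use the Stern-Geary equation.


Apply the Stern-Geary equation: Rp = ba*bc / (2.303*icorr*(ba+bc))
ba*bc = 0.105*0.053 = 0.005565
ba+bc = 0.158; 2.303*icorr*(ba+bc) = 2.303*9.537×10^-4*0.158 = 3.4702663×10^-4
Rp = 0.005565 / 3.4702663×10^-4 = 16.04 ohm*cm^2

16.04 ohm*cm^2


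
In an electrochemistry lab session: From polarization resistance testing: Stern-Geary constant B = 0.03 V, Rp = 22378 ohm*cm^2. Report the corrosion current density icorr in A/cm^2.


Apply the Stern-Geary relation: icorr = B / Rp
icorr = 0.03 / 22378 = 1.341×10^-6 A/cm^2

1.341×10^-6 A/cm^2


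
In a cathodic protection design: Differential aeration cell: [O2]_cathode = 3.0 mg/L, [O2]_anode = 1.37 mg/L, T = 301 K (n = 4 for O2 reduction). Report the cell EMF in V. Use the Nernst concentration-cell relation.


Apply the Nernst concentration-cell relation: E = (RT/nF)*ln(C_cathode/C_anode)
RT/nF = 8.314*301/(4*96485) = 0.0064842 V
ln(3.0/1.37) = 0.7838
E = 0.0064842 * 0.7838 = 0.00508 V

0.00508 V


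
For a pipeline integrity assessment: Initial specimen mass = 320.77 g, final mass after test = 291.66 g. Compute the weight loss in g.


Weight loss = initial − final
WL = 320.77 − 291.66 = 29.11 g

29.11 g


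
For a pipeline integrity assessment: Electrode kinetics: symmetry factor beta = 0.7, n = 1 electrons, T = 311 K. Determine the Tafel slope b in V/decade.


Apply the Tafel slope relation: b = 2.303*R*T/(beta*n*F)
Numerator: 2.303 * 8.314 * 311 = 5954.76
Denominator: 0.7 * 1 * 96485 = 67539.5
b = 5954.76 / 67539.5 = 0.0882 V/decade

0.0882 V/decade


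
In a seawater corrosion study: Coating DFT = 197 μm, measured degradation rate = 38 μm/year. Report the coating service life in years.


Service life = thickness / degradation rate
Life = 197 / 38 = 5.2 years

5.2 years


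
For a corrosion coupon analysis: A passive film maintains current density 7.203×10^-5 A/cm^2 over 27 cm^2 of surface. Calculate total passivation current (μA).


I = i_pass * A, then convert A → μA (×10^6)
I = 7.203×10^-5 * 27 * 10^6 = 1944.81 μA

1944.81 μA


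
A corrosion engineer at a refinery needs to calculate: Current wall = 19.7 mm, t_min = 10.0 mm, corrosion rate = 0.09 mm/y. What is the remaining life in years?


Apply the remaining-life relation: RL = (t_current − t_min) / CR
RL = (19.7 − 10.0) / 0.09 = 9.7 / 0.09 = 107.8 years

107.8 years


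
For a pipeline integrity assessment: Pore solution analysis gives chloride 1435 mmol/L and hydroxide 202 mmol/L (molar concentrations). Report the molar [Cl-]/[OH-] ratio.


Threshold parameter = [Cl-] / [OH-] (molar basis; both in mmol/L, so units cancel)
Ratio = 1435 / 202 = 7.1

7.1


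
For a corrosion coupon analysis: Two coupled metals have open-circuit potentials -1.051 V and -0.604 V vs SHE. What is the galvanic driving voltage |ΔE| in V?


Driving voltage is the absolute potential difference.
|ΔE| = |-1.051 − (-0.604)| = 0.447 V

0.447 V


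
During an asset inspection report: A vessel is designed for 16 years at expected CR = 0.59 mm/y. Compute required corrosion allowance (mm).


Corrosion allowance = CR × design life
CA = 0.59 * 16 = 9.44 mm

9.44 mm


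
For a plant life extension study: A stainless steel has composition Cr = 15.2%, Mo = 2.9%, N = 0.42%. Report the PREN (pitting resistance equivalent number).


Apply the PREN formula: PREN = Cr + 3.3*Mo + 16*N
PREN = 15.2 + 3.3*2.9 + 16*0.42
PREN = 15.2 + 9.57 + 6.72 = 31.49

31.49


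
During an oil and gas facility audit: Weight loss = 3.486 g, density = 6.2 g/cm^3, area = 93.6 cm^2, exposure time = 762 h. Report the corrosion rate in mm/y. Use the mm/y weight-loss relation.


Apply the mm/y weight-loss relation: CR = 87600 * W / (D * A * T)
Numerator: 87600 * 3.486 = 305373.6
Denominator: 6.2 * 93.6 * 762 = 442203.84
CR = 305373.6 / 442203.84 = 0.6906 mm/y

0.6906 mm/y


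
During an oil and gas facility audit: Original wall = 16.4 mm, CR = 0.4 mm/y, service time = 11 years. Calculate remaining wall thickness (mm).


Remaining wall = original − CR × time
t = 16.4 − 0.4*11 = 16.4 − 4.4 = 12.0 mm

12.0 mm


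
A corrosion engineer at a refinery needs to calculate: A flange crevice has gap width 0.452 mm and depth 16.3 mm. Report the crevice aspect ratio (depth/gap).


Aspect ratio = depth / gap
Ratio = 16.3 / 0.452 = 36.1

36.1


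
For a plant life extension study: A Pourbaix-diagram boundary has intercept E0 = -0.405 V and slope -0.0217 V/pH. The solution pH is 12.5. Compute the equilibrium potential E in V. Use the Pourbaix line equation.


Apply the Pourbaix line equation: E = E0 + slope*pH
E = -0.405 + (-0.0217)*12.5 = -0.405 + (-0.27125) = -0.67625 V
Rounded to 4 decimal places: E = -0.6763 V

-0.6763 V


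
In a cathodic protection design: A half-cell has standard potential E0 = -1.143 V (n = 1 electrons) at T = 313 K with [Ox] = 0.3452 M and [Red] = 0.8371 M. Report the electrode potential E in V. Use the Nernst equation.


Apply the Nernst equation: E = E0 + (RT/nF)*ln([Ox]/[Red])
Step 1: RT/nF = 8.314*313/(1*96485) = 0.02697085 V
Step 2: [Ox]/[Red] = 0.3452/0.8371 = 0.412376
Step 3: ln(0.412376) = -0.88582
Step 4: correction = 0.02697085 * -0.88582 = -0.0239 V
E = -1.143 + -0.0239 = -1.1669 V

-1.1669 V


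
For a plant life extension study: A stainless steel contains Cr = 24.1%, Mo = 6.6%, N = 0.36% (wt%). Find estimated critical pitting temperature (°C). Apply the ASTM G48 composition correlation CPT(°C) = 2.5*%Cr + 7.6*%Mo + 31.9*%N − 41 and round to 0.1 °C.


Apply the ASTM G48 empirical CPT estimate: CPT(°C) = 2.5*%Cr + 7.6*%Mo + 31.9*%N − 41
2.5*24.1 = 60.25; 7.6*6.6 = 50.16; 31.9*0.36 = 11.484
CPT = 60.25 + 50.16 + 11.484 − 41 = 80.894 °C
Rounded to 0.1 °C: CPT ≈ 80.9 °C

80.9 °C


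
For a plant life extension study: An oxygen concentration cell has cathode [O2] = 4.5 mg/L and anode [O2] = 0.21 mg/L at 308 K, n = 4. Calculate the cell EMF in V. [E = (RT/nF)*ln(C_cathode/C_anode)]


Apply the Nernst concentration-cell relation: E = (RT/nF)*ln(C_cathode/C_anode)
RT/nF = 8.314*308/(4*96485) = 0.006635 V
ln(4.5/0.21) = 3.06473
E = 0.006635 * 3.06473 = 0.02033 V

0.02033 V


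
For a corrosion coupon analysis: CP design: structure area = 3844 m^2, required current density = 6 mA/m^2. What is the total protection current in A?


I = area * current density, then convert mA → A (÷1000)
I = 3844 * 6 / 1000 = 23.06 A

23.06 A


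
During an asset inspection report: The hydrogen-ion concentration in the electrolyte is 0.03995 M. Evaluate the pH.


pH = −log10[H+]
pH = −log10(0.03995) = 1.4

1.4


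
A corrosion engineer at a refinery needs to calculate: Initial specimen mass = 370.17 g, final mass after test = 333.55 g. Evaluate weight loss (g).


Weight loss = initial − final
WL = 370.17 − 333.55 = 36.62 g

36.62 g


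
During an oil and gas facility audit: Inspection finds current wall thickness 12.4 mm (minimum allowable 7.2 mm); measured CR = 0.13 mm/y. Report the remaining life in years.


Apply the remaining-life relation: RL = (t_current − t_min) / CR
RL = (12.4 − 7.2) / 0.13 = 5.2 / 0.13 = 40.0 years

40.0 years


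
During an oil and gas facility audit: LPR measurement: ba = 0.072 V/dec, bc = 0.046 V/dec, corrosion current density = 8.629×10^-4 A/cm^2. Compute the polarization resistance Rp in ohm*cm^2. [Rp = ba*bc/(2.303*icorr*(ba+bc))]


Apply the Stern-Geary equation: Rp = ba*bc / (2.303*icorr*(ba+bc))
ba*bc = 0.072*0.046 = 0.003312
ba+bc = 0.118; 2.303*icorr*(ba+bc) = 2.303*8.629×10^-4*0.118 = 2.3449653×10^-4
Rp = 0.003312 / 2.3449653×10^-4 = 14.12 ohm*cm^2

14.12 ohm*cm^2


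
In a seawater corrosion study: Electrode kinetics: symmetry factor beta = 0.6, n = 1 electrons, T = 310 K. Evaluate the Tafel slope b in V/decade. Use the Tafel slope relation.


Apply the Tafel slope relation: b = 2.303*R*T/(beta*n*F)
Numerator: 2.303 * 8.314 * 310 = 5935.61
Denominator: 0.6 * 1 * 96485 = 57891.0
b = 5935.61 / 57891.0 = 0.103 V/decade

0.103 V/decade


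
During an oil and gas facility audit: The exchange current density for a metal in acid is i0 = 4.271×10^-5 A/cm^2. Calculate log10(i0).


i0 = 4.271×10^-5 A/cm^2
log10(i0) = -4.369

-4.369


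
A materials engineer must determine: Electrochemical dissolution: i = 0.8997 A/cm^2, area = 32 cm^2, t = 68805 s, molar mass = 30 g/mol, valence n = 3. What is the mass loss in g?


Apply Faraday's law: m = i*A*t*M / (n*F)
Total charge passed Q = i*A*t = 0.8997*32*68805 = 1980923.472 C
m = Q*M/(n*F) = 1980923.472*30/(3*96485) = 205.30896 g

205.30896 g


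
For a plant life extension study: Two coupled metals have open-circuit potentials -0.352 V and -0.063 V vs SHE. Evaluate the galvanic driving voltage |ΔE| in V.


Driving voltage is the absolute potential difference.
|ΔE| = |-0.352 − (-0.063)| = 0.289 V

0.289 V


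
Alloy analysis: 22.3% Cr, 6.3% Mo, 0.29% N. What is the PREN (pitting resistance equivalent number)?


Apply the PREN formula: PREN = Cr + 3.3*Mo + 16*N
PREN = 22.3 + 3.3*6.3 + 16*0.29
PREN = 22.3 + 20.79 + 4.64 = 47.73

47.73


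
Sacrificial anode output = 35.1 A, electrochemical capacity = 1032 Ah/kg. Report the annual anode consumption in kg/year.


Annual consumption = current * hours per year / capacity
Rate = 35.1 * 8760 / 1032 = 297.9 kg/year

297.9 kg/year


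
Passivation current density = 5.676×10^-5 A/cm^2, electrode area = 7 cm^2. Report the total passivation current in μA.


I = i_pass * A, then convert A → μA (×10^6)
I = 5.676×10^-5 * 7 * 10^6 = 397.32 μA

397.32 μA


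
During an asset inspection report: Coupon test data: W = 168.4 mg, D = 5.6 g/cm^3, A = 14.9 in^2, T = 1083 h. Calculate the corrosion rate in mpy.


Apply the mpy weight-loss relation: CR = 534 * W / (D * A * T)
Numerator: 534 * 168.4 = 89925.6
Denominator: 5.6 * 14.9 * 1083 = 90365.52
CR = 89925.6 / 90365.52 = 0.995 mpy

0.995 mpy


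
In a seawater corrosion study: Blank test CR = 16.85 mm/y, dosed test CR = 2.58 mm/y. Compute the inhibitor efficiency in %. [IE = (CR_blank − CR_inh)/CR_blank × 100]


Apply the inhibitor-efficiency definition: IE = (CR_blank − CR_inh)/CR_blank × 100
IE = (16.85 − 2.58) / 16.85 × 100
IE = 14.27 / 16.85 × 100 = 84.7 %

84.7 %


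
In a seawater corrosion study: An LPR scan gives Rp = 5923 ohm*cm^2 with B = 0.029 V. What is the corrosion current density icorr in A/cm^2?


Apply the Stern-Geary relation: icorr = B / Rp
icorr = 0.029 / 5923 = 4.896×10^-6 A/cm^2

4.896×10^-6 A/cm^2


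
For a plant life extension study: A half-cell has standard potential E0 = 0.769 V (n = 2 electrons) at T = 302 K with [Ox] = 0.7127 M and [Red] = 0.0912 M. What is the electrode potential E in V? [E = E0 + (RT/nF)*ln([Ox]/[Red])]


Apply the Nernst equation: E = E0 + (RT/nF)*ln([Ox]/[Red])
Step 1: RT/nF = 8.314*302/(2*96485) = 0.01301149 V
Step 2: [Ox]/[Red] = 0.7127/0.0912 = 7.814693
Step 3: ln(7.814693) = 2.056006
Step 4: correction = 0.01301149 * 2.056006 = 0.027 V
E = 0.769 + 0.027 = 0.796 V

0.796 V


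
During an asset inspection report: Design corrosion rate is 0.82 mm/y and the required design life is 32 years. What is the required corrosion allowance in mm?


Corrosion allowance = CR × design life
CA = 0.82 * 32 = 26.24 mm

26.24 mm


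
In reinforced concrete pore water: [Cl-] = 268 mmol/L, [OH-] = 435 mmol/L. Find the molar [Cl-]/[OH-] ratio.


Threshold parameter = [Cl-] / [OH-] (molar basis; both in mmol/L, so units cancel)
Ratio = 268 / 435 = 0.62

0.62


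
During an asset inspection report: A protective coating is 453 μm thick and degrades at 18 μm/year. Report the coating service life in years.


Service life = thickness / degradation rate
Life = 453 / 18 = 25.2 years

25.2 years


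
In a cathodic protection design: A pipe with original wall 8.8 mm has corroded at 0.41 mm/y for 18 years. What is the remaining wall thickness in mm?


Remaining wall = original − CR × time
t = 8.8 − 0.41*18 = 8.8 − 7.38 = 1.42 mm

1.42 mm


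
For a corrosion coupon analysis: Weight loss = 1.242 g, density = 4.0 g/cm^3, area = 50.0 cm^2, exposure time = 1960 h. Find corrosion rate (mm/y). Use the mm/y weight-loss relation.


Apply the mm/y weight-loss relation: CR = 87600 * W / (D * A * T)
Numerator: 87600 * 1.242 = 108799.2
Denominator: 4.0 * 50.0 * 1960 = 392000.0
CR = 108799.2 / 392000.0 = 0.27755 mm/y

0.27755 mm/y


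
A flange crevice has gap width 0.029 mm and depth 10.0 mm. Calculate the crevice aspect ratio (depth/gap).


Aspect ratio = depth / gap
Ratio = 10.0 / 0.029 = 344.8

344.8


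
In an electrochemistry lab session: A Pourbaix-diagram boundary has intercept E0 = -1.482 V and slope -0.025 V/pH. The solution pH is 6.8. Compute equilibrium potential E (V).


Apply the Pourbaix line equation: E = E0 + slope*pH
E = -1.482 + (-0.025)*6.8 = -1.482 + (-0.17) = -1.652 V
Rounded to 4 decimal places: E = -1.6520 V

-1.6520 V


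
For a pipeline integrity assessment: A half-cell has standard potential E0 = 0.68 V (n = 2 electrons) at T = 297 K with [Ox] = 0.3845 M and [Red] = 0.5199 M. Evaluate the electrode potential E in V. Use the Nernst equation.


Apply the Nernst equation: E = E0 + (RT/nF)*ln([Ox]/[Red])
Step 1: RT/nF = 8.314*297/(2*96485) = 0.01279607 V
Step 2: [Ox]/[Red] = 0.3845/0.5199 = 0.739565
Step 3: ln(0.739565) = -0.301693
Step 4: correction = 0.01279607 * -0.301693 = -0.0039 V
E = 0.68 + -0.0039 = 0.6761 V

0.6761 V


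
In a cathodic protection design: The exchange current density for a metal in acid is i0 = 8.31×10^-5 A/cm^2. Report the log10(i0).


i0 = 8.31×10^-5 A/cm^2
log10(i0) = -4.08

-4.08


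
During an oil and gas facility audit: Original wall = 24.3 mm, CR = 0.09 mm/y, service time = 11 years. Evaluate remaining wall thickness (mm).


Remaining wall = original − CR × time
t = 24.3 − 0.09*11 = 24.3 − 0.99 = 23.31 mm

23.31 mm


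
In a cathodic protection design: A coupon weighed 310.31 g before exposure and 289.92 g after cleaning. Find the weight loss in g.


Weight loss = initial − final
WL = 310.31 − 289.92 = 20.39 g

20.39 g


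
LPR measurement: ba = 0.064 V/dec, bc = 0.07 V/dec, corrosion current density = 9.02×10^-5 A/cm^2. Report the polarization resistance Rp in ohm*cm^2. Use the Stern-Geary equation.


Apply the Stern-Geary equation: Rp = ba*bc / (2.303*icorr*(ba+bc))
ba*bc = 0.064*0.07 = 0.00448
ba+bc = 0.134; 2.303*icorr*(ba+bc) = 2.303*9.02×10^-5*0.134 = 2.78359×10^-5
Rp = 0.00448 / 2.78359×10^-5 = 160.9 ohm*cm^2

160.9 ohm*cm^2


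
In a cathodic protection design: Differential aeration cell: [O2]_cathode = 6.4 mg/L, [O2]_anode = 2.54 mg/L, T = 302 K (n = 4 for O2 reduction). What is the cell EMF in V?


Apply the Nernst concentration-cell relation: E = (RT/nF)*ln(C_cathode/C_anode)
RT/nF = 8.314*302/(4*96485) = 0.00650575 V
ln(6.4/2.54) = 0.92413
E = 0.00650575 * 0.92413 = 0.00601 V

0.00601 V


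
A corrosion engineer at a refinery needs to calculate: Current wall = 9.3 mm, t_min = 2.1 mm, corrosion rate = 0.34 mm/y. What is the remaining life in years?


Apply the remaining-life relation: RL = (t_current − t_min) / CR
RL = (9.3 − 2.1) / 0.34 = 7.2 / 0.34 = 21.2 years

21.2 years
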